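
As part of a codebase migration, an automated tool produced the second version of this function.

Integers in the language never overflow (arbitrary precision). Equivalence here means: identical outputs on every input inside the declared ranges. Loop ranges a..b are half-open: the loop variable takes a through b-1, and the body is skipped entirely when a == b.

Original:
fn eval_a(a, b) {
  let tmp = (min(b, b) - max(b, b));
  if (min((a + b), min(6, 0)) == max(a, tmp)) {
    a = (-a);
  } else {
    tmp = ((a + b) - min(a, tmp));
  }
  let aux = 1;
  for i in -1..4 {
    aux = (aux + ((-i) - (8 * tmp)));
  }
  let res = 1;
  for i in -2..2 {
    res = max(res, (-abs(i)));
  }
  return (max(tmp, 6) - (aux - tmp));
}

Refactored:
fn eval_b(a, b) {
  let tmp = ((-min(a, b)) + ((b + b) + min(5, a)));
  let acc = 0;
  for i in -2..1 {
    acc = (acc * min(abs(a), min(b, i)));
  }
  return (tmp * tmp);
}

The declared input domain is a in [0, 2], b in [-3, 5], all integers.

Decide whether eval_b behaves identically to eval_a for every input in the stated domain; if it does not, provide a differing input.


The rewrite breaks on a=0, b=-3, where the results are -113 and 9.
eval_a: tmp = 0; (min((a + b), min(6, 0)) == max(a, tmp)) -> false; tmp = -3; aux = 1; [i=-1]; aux = 26; [i=0]; aux = 50; [i=1]; aux = 73; [i=2]; aux = 95; [i=3]; aux = 116; res = 1; [i=-2]; res = 1; [i=-1]; res = 1; [i=0]; res = 1; [i=1]; res = 1; return -113
eval_b: tmp = -3; acc = 0; [i=-2]; acc = 0; [i=-1]; acc = 0; [i=0]; acc = 0; return 9
verdict: not equivalent; witness: a=0, b=-3


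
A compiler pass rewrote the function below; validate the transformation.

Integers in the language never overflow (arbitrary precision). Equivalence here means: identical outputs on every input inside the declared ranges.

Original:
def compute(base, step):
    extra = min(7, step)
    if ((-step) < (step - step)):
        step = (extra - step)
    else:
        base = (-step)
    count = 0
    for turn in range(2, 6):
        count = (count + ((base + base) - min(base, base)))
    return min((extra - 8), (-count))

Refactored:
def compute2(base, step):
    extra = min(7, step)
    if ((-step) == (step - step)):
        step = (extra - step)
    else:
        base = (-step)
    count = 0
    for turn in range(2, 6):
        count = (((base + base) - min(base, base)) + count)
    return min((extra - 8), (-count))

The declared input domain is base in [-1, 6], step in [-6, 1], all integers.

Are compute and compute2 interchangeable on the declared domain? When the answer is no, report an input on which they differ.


Not equivalent: base=2, step=1 separates them (-8 vs -7).
compute: extra=1, then ((-step) < (step - step)) is true, then step=0, then count=0, then (turn=2), then count=2, then (turn=3), then count=4, then (turn=4), then count=6, then (turn=5), then count=8, then returns -8
compute2: extra=1, then ((-step) == (step - step)) is false, then base=-1, then count=0, then (turn=2), then count=-1, then (turn=3), then count=-2, then (turn=4), then count=-3, then (turn=5), then count=-4, then returns -7
verdict: not equivalent; witness: base=2, step=1


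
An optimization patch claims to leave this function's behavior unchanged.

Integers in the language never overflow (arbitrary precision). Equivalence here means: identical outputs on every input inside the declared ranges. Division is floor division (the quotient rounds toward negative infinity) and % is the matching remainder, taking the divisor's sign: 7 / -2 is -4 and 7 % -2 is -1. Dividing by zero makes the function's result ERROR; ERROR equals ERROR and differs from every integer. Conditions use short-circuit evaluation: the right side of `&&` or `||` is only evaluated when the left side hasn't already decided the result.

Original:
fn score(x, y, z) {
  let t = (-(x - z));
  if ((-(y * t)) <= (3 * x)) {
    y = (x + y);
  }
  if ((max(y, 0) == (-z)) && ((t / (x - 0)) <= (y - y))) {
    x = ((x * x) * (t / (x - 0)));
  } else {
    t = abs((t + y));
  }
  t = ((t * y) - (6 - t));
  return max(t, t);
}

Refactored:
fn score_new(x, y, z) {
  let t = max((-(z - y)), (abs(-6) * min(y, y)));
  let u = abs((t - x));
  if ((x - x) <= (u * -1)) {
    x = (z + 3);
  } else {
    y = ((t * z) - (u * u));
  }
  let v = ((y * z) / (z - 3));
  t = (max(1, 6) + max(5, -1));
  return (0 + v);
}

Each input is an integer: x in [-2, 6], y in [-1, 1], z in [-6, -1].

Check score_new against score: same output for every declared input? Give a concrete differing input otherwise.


Try x=-2, y=-1, z=-6.
score: t = -4; ((-(y * t)) <= (3 * x)) -> false; ((max(y, 0) == (-z)) && ((t / (x - 0)) <= (y - y))) -> false; t = 5; t = -6; return -6
score_new: t = 5; u = 7; ((x - x) <= (u * -1)) -> false; y = -79; v = -53; t = 11; return -53
-6 != -53, so the rewrite changes behavior.
verdict: not equivalent; witness: x=-2, y=-1, z=-6


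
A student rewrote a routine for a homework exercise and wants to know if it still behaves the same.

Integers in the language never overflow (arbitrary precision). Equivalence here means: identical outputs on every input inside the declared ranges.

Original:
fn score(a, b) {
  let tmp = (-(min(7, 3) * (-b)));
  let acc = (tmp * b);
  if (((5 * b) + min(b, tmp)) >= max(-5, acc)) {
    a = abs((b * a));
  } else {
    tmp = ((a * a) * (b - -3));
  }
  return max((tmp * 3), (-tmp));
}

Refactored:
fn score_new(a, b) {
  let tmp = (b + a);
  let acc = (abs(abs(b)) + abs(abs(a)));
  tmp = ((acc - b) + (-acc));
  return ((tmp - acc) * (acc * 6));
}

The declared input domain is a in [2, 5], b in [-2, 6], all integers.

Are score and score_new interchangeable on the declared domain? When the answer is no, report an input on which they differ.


Consider the input a=2, b=-2.
score: tmp := -6 | acc := 12 | (((5 * b) + min(b, tmp)) >= max(-5, acc)): false | tmp := 4 | result 12
score_new: tmp := 0 | acc := 4 | tmp := 2 | result -48
12 against -48: the behavior changed.
verdict: not equivalent; witness: a=2, b=-2


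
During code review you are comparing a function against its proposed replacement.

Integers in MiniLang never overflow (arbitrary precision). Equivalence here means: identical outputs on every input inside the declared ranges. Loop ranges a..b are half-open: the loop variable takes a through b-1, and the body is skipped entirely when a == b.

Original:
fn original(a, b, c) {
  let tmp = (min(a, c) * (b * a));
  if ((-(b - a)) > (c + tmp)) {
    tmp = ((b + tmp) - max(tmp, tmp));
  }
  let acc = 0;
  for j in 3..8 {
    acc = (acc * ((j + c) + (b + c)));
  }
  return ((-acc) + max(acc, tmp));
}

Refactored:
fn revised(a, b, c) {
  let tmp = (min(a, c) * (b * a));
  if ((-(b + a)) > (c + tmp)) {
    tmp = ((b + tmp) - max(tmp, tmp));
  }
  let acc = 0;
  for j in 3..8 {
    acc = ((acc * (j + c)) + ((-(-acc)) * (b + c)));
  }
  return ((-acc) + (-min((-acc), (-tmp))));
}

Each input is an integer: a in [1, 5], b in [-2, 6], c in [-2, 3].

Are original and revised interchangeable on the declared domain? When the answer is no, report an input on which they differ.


a=1, b=-2, c=-2 yields 0 from original but 4 from revised.
verdict: not equivalent; witness: a=1, b=-2, c=-2


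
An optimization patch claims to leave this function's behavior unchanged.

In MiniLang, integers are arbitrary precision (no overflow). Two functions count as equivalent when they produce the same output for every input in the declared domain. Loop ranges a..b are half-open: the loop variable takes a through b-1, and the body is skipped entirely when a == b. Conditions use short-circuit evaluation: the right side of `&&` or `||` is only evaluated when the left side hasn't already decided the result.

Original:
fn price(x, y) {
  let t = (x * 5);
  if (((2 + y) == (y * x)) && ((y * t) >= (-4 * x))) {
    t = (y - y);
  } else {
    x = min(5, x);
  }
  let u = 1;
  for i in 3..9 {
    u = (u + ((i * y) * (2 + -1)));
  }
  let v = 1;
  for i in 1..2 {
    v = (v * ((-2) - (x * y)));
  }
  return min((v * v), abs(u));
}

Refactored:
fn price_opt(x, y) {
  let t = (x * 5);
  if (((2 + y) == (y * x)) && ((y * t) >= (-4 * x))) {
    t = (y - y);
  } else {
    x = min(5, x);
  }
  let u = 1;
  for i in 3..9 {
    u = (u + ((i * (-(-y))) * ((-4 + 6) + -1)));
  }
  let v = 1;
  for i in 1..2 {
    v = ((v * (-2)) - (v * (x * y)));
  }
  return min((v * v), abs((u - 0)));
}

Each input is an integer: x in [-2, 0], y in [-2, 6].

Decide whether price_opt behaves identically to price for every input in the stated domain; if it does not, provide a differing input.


Differences: constant usage differs, plus arithmetic usage differs — yet all 27 inputs agree.
verdict: equivalent


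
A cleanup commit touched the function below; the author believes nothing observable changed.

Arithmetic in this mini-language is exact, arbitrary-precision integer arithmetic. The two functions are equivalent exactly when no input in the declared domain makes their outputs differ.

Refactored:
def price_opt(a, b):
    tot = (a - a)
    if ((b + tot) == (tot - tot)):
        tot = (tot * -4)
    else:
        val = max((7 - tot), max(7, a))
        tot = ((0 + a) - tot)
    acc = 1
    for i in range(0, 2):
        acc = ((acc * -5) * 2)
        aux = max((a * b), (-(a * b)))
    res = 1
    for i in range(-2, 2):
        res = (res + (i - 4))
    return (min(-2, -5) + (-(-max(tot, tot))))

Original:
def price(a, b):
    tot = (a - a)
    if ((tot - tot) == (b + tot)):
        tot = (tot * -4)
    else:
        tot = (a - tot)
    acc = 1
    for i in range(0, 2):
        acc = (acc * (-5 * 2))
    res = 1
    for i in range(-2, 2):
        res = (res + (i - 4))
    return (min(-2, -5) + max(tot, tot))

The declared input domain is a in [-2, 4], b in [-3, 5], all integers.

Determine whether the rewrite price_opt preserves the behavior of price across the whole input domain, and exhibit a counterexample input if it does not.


Differences: local variable names differ; and arithmetic usage differs; and constant usage differs; and statement counts differ; and min/max/abs usage differs — yet all 63 inputs agree.
verdict: equivalent


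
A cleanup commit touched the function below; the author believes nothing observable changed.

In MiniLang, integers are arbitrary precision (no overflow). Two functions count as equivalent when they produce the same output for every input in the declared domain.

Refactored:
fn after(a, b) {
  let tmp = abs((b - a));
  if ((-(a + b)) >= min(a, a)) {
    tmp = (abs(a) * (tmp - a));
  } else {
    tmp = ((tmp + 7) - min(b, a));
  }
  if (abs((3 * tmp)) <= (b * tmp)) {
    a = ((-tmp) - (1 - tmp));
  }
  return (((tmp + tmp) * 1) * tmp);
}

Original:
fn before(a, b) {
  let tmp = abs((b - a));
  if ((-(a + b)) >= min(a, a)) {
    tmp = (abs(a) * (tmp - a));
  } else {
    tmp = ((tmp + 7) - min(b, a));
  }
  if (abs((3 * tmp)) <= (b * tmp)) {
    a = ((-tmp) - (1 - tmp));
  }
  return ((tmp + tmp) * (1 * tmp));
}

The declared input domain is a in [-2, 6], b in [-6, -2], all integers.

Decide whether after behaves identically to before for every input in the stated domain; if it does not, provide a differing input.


Differences: same computation, different form — yet all 45 inputs agree.
verdict: equivalent


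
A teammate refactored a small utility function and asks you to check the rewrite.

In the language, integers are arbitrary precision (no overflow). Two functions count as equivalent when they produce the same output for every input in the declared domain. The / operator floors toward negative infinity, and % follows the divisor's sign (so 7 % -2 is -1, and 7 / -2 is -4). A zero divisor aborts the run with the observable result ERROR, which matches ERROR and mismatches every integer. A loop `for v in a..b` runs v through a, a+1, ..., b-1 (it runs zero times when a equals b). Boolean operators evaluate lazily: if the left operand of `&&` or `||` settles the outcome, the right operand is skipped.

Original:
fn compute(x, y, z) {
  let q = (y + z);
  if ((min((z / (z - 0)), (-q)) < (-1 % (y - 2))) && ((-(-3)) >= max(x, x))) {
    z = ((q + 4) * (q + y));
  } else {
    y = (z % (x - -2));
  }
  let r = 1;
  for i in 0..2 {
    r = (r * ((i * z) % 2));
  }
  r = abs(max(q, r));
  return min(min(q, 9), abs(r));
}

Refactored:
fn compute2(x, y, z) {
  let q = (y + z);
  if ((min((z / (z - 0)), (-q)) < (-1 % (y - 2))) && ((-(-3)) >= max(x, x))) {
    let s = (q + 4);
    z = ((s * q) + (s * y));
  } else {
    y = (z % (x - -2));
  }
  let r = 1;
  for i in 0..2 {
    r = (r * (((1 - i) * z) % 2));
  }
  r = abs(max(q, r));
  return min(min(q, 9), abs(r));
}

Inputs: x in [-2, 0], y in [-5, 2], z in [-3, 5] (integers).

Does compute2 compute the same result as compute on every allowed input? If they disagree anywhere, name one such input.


Changes here: statement counts differ, constant usage differs, arithmetic usage differs, local variable names differ; the full 216-point sweep finds no disagreement.
verdict: equivalent


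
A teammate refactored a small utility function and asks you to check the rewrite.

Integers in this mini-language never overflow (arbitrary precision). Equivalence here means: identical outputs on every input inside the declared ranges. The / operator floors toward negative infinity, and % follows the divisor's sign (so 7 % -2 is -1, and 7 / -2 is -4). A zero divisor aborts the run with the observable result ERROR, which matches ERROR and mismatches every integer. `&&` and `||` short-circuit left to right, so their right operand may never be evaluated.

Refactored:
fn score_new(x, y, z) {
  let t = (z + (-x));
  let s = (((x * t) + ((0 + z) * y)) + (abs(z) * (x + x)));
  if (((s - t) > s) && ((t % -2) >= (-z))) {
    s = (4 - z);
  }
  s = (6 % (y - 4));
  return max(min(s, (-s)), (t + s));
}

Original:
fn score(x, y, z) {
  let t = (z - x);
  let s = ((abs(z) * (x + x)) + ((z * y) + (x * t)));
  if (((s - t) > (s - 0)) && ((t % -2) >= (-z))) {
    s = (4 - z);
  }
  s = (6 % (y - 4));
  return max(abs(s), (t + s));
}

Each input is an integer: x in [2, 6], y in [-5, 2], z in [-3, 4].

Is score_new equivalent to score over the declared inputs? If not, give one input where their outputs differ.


Not equivalent: x=2, y=-5, z=-3 separates them (3 vs -3).
score: t becomes -5; next s becomes 17; next (((s - t) > (s - 0)) && ((t % -2) >= (-z))) evaluates to false; next s becomes -3; next final value 3
score_new: t becomes -5; next s becomes 17; next (((s - t) > s) && ((t % -2) >= (-z))) evaluates to false; next s becomes -3; next final value -3
verdict: not equivalent; witness: x=2, y=-5, z=-3


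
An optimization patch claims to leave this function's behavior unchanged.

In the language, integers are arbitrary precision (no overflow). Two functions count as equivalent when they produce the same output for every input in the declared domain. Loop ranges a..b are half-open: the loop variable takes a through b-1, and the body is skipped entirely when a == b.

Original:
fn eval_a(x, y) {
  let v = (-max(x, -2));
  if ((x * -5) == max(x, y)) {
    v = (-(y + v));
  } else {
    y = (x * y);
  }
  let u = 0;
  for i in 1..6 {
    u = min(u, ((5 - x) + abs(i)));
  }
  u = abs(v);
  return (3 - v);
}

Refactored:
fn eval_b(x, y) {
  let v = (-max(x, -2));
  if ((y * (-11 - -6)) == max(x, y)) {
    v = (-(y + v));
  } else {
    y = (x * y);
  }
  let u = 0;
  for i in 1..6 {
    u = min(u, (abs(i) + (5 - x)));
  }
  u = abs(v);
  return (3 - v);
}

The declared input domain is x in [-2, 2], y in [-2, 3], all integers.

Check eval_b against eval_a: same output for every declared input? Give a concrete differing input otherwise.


Take x=-2, y=0.
eval_a: v = 2; ((x * -5) == max(x, y)) -> false; y = 0; u = 0; [i=1]; u = 0; [i=2]; u = 0; [i=3]; u = 0; [i=4]; u = 0; [i=5]; u = 0; u = 2; return 1
eval_b: v = 2; ((y * (-11 - -6)) == max(x, y)) -> true; v = -2; u = 0; [i=1]; u = 0; [i=2]; u = 0; [i=3]; u = 0; [i=4]; u = 0; [i=5]; u = 0; u = 2; return 5
1 != 5, so the rewrite changes behavior.
verdict: not equivalent; witness: x=-2, y=0


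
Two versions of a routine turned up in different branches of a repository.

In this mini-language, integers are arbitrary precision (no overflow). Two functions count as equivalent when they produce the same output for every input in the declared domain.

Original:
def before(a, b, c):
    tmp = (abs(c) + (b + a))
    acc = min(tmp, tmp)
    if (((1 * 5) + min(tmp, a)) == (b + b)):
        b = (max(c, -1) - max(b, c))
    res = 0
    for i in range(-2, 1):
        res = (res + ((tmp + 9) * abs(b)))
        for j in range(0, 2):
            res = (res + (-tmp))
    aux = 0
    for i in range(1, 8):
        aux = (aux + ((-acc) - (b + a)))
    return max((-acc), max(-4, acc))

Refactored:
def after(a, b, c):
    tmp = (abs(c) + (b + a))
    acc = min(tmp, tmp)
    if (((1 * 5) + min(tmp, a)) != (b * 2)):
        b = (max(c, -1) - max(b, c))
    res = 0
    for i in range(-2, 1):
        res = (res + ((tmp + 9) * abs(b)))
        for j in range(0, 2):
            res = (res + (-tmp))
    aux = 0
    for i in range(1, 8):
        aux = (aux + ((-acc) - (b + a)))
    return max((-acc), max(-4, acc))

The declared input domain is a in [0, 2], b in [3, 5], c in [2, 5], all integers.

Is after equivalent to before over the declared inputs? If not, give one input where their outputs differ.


Equivalent. Whatever the rewrite altered, no input in the stated domain can expose a difference.
An exhaustive pass over the 36 declared inputs shows identical outputs.
Tracing a=1, b=4, c=5: before: tmp := 10 | acc := 10 | (((1 * 5) + min(tmp, a)) == (b + b)): false | res := 0 | iter i=-2: | res := 76 | iter j=0: | res := 66 | iter j=1: | res := 56 | iter i=-1: | res := 132 | iter j=0: | res := 122 | iter j=1: | res := 112 | iter i=0: | res := 188 | iter j=0: | res := 178 | iter j=1: | res := 168 | aux := 0 | iter i=1: | aux := -15 | iter i=2: | aux := -30 | iter i=3: | aux := -45 | iter i=4: | aux := -60 | iter i=5: | aux := -75 | iter i=6: | aux := -90 | iter i=7: | aux := -105 | result 10 | after: tmp := 10 | acc := 10 | (((1 * 5) + min(tmp, a)) != (b * 2)): true | b := 0 | res := 0 | iter i=-2: | res := 0 | iter j=0: | res := -10 | iter j=1: | res := -20 | iter i=-1: | res := -20 | iter j=0: | res := -30 | iter j=1: | res := -40 | iter i=0: | res := -40 | iter j=0: | res := -50 | iter j=1: | res := -60 | aux := 0 | iter i=1: | aux := -11 | iter i=2: | aux := -22 | iter i=3: | aux := -33 | iter i=4: | aux := -44 | iter i=5: | aux := -55 | iter i=6: | aux := -66 | iter i=7: | aux := -77 | result 10 — matching result 10.
verdict: equivalent


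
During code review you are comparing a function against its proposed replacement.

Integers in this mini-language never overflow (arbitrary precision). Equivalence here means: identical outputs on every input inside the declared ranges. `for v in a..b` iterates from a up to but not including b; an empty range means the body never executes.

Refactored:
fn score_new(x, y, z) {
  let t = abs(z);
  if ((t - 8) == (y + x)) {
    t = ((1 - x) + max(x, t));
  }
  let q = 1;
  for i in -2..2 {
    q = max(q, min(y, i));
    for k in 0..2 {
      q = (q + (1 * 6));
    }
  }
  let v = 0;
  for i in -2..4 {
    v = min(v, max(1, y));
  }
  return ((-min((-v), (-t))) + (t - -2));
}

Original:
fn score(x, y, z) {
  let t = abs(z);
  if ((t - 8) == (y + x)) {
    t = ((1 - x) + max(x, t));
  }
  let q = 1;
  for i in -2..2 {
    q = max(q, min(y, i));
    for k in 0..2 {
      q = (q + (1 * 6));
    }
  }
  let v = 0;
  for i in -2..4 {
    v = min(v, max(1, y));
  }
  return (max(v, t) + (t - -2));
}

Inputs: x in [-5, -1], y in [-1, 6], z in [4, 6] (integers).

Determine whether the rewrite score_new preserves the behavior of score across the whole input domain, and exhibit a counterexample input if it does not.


This is a faithful refactor — min/max/abs usage differs, but the computed results match everywhere.
Tracing x=-2, y=5, z=6: score: t := 6 | ((t - 8) == (y + x)): false | q := 1 | iter i=-2: | q := 1 | iter k=0: | q := 7 | iter k=1: | q := 13 | iter i=-1: | q := 13 | iter k=0: | q := 19 | iter k=1: | q := 25 | iter i=0: | q := 25 | iter k=0: | q := 31 | iter k=1: | q := 37 | iter i=1: | q := 37 | iter k=0: | q := 43 | iter k=1: | q := 49 | v := 0 | iter i=-2: | v := 0 | iter i=-1: | v := 0 | iter i=0: | v := 0 | iter i=1: | v := 0 | iter i=2: | v := 0 | iter i=3: | v := 0 | result 14 | score_new: t := 6 | ((t - 8) == (y + x)): false | q := 1 | iter i=-2: | q := 1 | iter k=0: | q := 7 | iter k=1: | q := 13 | iter i=-1: | q := 13 | iter k=0: | q := 19 | iter k=1: | q := 25 | iter i=0: | q := 25 | iter k=0: | q := 31 | iter k=1: | q := 37 | iter i=1: | q := 37 | iter k=0: | q := 43 | iter k=1: | q := 49 | v := 0 | iter i=-2: | v := 0 | iter i=-1: | v := 0 | iter i=0: | v := 0 | iter i=1: | v := 0 | iter i=2: | v := 0 | iter i=3: | v := 0 | result 14 — matching result 14.
Every one of the 120 inputs gives matching results.
verdict: equivalent


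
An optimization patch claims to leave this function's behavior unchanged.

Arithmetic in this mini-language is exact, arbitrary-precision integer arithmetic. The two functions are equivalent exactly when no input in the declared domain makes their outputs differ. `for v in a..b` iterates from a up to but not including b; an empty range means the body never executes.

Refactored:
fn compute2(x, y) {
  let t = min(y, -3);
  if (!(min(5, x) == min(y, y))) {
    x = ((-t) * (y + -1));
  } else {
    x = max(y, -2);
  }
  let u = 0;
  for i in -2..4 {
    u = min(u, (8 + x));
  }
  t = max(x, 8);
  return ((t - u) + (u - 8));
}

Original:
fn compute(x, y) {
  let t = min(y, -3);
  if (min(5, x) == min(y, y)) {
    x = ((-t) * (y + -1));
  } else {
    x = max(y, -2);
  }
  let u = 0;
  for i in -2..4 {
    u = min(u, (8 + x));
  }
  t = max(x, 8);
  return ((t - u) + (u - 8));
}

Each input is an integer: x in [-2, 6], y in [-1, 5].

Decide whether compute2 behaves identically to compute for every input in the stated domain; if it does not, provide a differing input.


There is a counterexample at x=-2, y=4: 0 on one side, 1 on the other.
compute: t=-3, then (min(5, x) == min(y, y)) is false, then x=4, then u=0, then (i=-2), then u=0, then (i=-1), then u=0, then (i=0), then u=0, then (i=1), then u=0, then (i=2), then u=0, then (i=3), then u=0, then t=8, then returns 0
compute2: t=-3, then (!(min(5, x) == min(y, y))) is true, then x=9, then u=0, then (i=-2), then u=0, then (i=-1), then u=0, then (i=0), then u=0, then (i=1), then u=0, then (i=2), then u=0, then (i=3), then u=0, then t=9, then returns 1
verdict: not equivalent; witness: x=-2, y=4


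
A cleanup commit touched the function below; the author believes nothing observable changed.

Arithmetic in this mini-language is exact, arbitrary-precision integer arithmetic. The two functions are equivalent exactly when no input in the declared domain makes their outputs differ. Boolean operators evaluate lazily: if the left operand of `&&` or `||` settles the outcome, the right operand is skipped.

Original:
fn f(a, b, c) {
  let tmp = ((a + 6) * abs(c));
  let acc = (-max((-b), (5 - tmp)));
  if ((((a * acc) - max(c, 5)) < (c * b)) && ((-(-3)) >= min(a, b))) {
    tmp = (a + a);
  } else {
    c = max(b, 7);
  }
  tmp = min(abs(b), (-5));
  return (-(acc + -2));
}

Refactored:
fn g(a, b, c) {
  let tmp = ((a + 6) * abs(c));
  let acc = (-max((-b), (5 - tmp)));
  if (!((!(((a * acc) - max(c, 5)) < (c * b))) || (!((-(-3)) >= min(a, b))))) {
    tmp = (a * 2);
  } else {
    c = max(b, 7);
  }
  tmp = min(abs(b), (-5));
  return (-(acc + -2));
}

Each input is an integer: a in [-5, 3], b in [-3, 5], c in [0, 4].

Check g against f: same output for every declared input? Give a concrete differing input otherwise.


Equivalent — the differences include constant usage differs, and boolean connective usage differs, and arithmetic usage differs, yet no declared input distinguishes the two.
One worked example (a=3, b=2, c=2) — f: tmp=18, then acc=2, then ((((a * acc) - max(c, 5)) < (c * b)) && ((-(-3)) >= min(a, b))) is true, then tmp=6, then tmp=-5, then returns 0; g: tmp=18, then acc=2, then (!((!(((a * acc) - max(c, 5)) < (c * b))) || (!((-(-3)) >= min(a, b))))) is true, then tmp=6, then tmp=-5, then returns 0; agreement on 0.
Sweeping the whole domain (405 inputs) finds no disagreement.
verdict: equivalent


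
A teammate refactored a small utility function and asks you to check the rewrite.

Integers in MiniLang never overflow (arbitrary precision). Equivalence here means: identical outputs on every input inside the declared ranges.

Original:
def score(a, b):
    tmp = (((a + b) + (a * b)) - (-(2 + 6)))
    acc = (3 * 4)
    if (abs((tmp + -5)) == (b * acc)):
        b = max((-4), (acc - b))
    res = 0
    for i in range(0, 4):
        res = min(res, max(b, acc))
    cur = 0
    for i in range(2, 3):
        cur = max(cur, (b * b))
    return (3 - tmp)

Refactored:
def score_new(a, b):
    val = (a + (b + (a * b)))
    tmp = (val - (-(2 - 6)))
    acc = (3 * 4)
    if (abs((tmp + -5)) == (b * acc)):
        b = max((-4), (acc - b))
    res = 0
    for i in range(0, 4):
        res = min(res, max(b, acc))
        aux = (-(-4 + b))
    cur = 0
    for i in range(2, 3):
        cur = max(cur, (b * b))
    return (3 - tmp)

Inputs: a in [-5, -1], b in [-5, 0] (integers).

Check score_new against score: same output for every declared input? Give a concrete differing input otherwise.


On input a=-5, b=-5, score returns -20 while score_new returns -8.
verdict: not equivalent; witness: a=-5, b=-5


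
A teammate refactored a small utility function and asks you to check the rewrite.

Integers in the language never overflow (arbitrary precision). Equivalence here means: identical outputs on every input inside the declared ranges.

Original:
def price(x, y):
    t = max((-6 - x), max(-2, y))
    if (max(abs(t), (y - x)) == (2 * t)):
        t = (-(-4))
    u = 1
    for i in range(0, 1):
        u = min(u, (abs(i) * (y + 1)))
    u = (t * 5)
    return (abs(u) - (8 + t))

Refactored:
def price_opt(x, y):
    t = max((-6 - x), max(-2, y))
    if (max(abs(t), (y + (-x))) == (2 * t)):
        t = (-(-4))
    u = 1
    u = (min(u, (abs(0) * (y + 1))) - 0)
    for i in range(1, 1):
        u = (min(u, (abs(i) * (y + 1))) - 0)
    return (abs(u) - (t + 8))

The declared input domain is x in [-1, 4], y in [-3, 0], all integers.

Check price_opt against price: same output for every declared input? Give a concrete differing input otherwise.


Input x=-1, y=-3: 4 from price versus -6 from price_opt.
verdict: not equivalent; witness: x=-1, y=-3


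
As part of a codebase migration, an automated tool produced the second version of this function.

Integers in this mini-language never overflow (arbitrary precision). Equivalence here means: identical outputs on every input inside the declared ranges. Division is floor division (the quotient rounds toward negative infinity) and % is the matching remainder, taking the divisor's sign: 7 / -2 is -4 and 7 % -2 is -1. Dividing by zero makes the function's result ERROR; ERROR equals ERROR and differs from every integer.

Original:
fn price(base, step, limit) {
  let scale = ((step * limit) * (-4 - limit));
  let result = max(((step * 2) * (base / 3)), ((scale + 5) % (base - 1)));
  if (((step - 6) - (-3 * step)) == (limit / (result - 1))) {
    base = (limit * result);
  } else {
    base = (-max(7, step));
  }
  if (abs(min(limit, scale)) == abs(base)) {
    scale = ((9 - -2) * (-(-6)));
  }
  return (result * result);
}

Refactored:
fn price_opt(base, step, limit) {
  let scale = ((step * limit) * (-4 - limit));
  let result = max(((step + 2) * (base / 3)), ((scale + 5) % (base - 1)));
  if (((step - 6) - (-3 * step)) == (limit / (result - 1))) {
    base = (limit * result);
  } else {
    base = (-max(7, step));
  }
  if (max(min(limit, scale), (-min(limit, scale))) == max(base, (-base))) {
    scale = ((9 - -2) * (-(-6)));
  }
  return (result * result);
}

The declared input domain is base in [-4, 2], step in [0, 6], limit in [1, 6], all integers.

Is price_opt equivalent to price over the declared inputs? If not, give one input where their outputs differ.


These are not equivalent — on base=-3, step=0, limit=1 the outputs split (0 vs 4).
price: scale = 0; result = 0; (((step - 6) - (-3 * step)) == (limit / (result - 1))) -> false; base = -7; (abs(min(limit, scale)) == abs(base)) -> false; return 0
price_opt: scale = 0; result = -2; (((step - 6) - (-3 * step)) == (limit / (result - 1))) -> false; base = -7; (max(min(limit, scale), (-min(limit, scale))) == max(base, (-base))) -> false; return 4
verdict: not equivalent; witness: base=-3, step=0, limit=1


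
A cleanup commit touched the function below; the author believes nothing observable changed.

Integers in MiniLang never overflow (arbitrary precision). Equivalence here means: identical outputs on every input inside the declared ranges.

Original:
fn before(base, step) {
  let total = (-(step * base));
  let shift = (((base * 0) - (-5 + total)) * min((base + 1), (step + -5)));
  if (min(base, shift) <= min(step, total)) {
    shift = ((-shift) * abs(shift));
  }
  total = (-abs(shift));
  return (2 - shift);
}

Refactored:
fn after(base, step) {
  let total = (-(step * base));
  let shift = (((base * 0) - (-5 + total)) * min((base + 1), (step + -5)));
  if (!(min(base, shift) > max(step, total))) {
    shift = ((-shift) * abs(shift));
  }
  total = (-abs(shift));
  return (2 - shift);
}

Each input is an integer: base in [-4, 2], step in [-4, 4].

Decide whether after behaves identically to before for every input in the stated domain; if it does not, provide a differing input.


At base=2, step=-4: before gives -25, after gives 731.
verdict: not equivalent; witness: base=2, step=-4


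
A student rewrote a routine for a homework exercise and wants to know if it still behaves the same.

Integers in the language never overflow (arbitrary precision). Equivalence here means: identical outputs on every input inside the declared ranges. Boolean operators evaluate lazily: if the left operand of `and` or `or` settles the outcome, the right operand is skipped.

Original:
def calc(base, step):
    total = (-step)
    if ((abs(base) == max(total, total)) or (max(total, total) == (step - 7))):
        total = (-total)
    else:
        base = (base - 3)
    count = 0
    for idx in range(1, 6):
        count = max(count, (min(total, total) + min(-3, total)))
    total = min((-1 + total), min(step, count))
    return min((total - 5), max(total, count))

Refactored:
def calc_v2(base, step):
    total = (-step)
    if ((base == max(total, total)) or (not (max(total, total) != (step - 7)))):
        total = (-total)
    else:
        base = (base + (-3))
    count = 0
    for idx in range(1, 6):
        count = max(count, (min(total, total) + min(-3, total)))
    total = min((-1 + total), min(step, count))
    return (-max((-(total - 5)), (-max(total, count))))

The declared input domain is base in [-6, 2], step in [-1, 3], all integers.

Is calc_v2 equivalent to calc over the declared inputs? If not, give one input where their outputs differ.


There is a counterexample at base=-3, step=3: -9 on one side, -5 on the other.
calc: total = -3; ((abs(base) == max(total, total)) or (max(total, total) == (step - 7))) -> false; base = -6; count = 0; [idx=1]; count = 0; [idx=2]; count = 0; [idx=3]; count = 0; [idx=4]; count = 0; [idx=5]; count = 0; total = -4; return -9
calc_v2: total = -3; ((base == max(total, total)) or (not (max(total, total) != (step - 7)))) -> true; total = 3; count = 0; [idx=1]; count = 0; [idx=2]; count = 0; [idx=3]; count = 0; [idx=4]; count = 0; [idx=5]; count = 0; total = 0; return -5
verdict: not equivalent; witness: base=-3, step=3


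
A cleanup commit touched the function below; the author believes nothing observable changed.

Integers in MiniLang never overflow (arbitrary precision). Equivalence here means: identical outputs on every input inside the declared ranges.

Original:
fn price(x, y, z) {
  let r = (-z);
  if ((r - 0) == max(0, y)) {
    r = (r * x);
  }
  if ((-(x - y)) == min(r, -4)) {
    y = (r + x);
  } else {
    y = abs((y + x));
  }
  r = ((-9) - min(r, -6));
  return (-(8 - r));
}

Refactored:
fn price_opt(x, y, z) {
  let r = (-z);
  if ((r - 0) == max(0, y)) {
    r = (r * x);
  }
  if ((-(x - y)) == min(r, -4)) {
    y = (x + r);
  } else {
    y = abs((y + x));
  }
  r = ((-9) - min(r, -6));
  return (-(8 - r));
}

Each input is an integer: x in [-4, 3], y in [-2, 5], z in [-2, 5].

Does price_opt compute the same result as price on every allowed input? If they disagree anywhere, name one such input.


Behavior is preserved: although same computation, different form, the outputs never diverge.
Spot check at x=2, y=-1, z=-1 — price: r becomes 1; next ((r - 0) == max(0, y)) evaluates to false; next ((-(x - y)) == min(r, -4)) evaluates to false; next y becomes 1; next r becomes -3; next final value -11. price_opt: r becomes 1; next ((r - 0) == max(0, y)) evaluates to false; next ((-(x - y)) == min(r, -4)) evaluates to false; next y becomes 1; next r becomes -3; next final value -11. Both give -11.
Every one of the 512 inputs gives matching results.
verdict: equivalent


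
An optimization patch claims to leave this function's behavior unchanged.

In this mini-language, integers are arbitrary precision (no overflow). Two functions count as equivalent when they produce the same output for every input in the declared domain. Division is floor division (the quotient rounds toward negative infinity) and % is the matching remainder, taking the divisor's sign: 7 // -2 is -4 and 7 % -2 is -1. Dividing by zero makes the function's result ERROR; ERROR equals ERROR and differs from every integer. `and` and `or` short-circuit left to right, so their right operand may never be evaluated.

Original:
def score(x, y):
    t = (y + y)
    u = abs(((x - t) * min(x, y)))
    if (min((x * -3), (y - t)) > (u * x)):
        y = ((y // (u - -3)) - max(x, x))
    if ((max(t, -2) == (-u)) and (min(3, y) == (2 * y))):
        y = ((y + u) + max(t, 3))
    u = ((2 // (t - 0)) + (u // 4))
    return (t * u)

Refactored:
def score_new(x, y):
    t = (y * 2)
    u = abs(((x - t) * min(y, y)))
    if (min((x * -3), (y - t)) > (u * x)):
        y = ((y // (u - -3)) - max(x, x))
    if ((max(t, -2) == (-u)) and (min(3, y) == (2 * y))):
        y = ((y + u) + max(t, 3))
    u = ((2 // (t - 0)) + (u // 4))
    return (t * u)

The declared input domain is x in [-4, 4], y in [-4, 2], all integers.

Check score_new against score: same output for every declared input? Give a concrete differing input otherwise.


Take x=-4, y=-3.
score: t becomes -6; next u becomes 8; next (min((x * -3), (y - t)) > (u * x)) evaluates to true; next y becomes 3; next ((max(t, -2) == (-u)) and (min(3, y) == (2 * y))) evaluates to false; next u becomes 1; next final value -6
score_new: t becomes -6; next u becomes 6; next (min((x * -3), (y - t)) > (u * x)) evaluates to true; next y becomes 3; next ((max(t, -2) == (-u)) and (min(3, y) == (2 * y))) evaluates to false; next u becomes 0; next final value 0
-6 against 0: the behavior changed.
verdict: not equivalent; witness: x=-4, y=-3


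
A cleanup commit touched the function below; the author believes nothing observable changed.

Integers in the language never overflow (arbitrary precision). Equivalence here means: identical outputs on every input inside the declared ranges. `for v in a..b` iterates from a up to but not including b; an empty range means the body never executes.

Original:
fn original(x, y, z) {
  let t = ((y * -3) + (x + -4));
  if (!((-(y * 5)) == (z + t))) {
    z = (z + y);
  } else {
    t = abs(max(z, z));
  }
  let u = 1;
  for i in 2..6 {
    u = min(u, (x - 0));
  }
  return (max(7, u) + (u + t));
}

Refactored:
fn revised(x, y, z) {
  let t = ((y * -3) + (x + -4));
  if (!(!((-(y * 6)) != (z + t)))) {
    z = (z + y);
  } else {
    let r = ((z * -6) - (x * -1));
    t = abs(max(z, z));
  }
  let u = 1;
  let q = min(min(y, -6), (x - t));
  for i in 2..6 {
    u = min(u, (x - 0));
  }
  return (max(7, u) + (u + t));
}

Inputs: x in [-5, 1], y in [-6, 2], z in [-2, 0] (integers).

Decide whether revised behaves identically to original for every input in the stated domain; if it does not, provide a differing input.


These are not equivalent — on x=-2, y=2, z=0 the outputs split (-7 vs 5).
original: t becomes -12; next (!((-(y * 5)) == (z + t))) evaluates to true; next z becomes 2; next u becomes 1; next at i=2:; next u becomes -2; next at i=3:; next u becomes -2; next at i=4:; next u becomes -2; next at i=5:; next u becomes -2; next final value -7
revised: t becomes -12; next (!(!((-(y * 6)) != (z + t)))) evaluates to false; next r becomes -2; next t becomes 0; next u becomes 1; next q becomes -6; next at i=2:; next u becomes -2; next at i=3:; next u becomes -2; next at i=4:; next u becomes -2; next at i=5:; next u becomes -2; next final value 5
verdict: not equivalent; witness: x=-2, y=2, z=0


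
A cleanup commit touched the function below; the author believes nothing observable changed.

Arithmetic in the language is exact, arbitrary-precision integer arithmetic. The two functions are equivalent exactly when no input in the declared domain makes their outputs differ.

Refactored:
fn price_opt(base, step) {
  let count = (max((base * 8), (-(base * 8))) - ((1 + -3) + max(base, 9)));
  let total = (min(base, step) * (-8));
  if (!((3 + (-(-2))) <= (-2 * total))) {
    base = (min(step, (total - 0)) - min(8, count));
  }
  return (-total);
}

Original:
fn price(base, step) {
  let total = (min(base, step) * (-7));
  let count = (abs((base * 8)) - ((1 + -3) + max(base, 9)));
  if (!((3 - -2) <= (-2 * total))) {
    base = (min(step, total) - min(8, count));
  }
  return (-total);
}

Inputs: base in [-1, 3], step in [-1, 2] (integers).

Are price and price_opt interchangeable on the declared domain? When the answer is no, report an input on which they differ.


Run the pair on base=-1, step=-1.
price: total becomes 7; next count becomes 1; next (!((3 - -2) <= (-2 * total))) evaluates to true; next base becomes -2; next final value -7
price_opt: count becomes 1; next total becomes 8; next (!((3 + (-(-2))) <= (-2 * total))) evaluates to true; next base becomes -2; next final value -8
-7 against -8: the behavior changed.
verdict: not equivalent; witness: base=-1, step=-1


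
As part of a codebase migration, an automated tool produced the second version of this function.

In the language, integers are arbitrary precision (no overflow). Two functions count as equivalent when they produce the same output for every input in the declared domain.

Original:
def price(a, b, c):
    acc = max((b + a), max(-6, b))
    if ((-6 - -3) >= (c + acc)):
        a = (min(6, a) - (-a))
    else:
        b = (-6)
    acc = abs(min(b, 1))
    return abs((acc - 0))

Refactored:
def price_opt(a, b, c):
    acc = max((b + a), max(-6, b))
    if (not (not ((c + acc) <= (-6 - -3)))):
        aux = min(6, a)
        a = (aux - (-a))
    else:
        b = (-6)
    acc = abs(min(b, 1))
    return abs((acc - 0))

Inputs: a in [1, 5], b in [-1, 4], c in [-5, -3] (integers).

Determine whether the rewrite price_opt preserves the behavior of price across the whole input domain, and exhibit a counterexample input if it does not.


Equivalent — the differences include local variable names differ, and comparison usage differs, and statement counts differ, and boolean connective usage differs, yet no declared input distinguishes the two.
Tracing a=4, b=-1, c=-5: price: acc := 3 | ((-6 - -3) >= (c + acc)): false | b := -6 | acc := 6 | result 6 | price_opt: acc := 3 | (not (not ((c + acc) <= (-6 - -3)))): false | b := -6 | acc := 6 | result 6 — matching result 6.
Across all 90 domain points the two functions coincide.
verdict: equivalent


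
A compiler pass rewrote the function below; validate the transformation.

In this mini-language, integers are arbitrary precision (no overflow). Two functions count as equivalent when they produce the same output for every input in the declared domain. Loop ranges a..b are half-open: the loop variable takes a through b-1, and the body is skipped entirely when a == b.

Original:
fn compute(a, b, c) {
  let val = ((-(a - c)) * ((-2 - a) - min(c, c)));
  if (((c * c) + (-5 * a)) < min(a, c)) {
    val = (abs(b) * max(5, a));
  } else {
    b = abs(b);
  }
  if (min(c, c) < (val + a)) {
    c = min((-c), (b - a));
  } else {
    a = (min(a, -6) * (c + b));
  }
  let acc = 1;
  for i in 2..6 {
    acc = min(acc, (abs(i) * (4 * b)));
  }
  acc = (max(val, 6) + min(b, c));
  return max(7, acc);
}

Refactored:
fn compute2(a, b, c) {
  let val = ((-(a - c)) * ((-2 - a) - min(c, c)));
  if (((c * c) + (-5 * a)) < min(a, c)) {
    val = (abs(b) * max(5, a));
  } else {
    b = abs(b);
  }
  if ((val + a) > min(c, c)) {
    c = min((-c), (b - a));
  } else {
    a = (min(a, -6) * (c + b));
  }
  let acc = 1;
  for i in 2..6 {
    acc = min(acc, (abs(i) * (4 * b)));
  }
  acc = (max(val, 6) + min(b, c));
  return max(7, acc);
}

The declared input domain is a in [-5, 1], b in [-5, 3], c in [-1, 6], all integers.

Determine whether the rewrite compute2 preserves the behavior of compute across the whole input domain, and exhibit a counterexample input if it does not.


This is a faithful refactor — comparison usage differs, but the computed results match everywhere.
Spot check at a=1, b=-2, c=3 — compute: val := -12 | (((c * c) + (-5 * a)) < min(a, c)): false | b := 2 | (min(c, c) < (val + a)): false | a := -30 | acc := 1 | iter i=2: | acc := 1 | iter i=3: | acc := 1 | iter i=4: | acc := 1 | iter i=5: | acc := 1 | acc := 8 | result 8. compute2: val := -12 | (((c * c) + (-5 * a)) < min(a, c)): false | b := 2 | ((val + a) > min(c, c)): false | a := -30 | acc := 1 | iter i=2: | acc := 1 | iter i=3: | acc := 1 | iter i=4: | acc := 1 | iter i=5: | acc := 1 | acc := 8 | result 8. Both give 8.
Every one of the 504 inputs gives matching results.
verdict: equivalent
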